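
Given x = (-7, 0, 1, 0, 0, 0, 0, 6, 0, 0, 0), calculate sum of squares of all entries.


Non-zero entries: [(0, -7), (2, 1), (7, 6)]
Squares: [49, 1, 36]
||x||_2^2 = sum = 86.

86


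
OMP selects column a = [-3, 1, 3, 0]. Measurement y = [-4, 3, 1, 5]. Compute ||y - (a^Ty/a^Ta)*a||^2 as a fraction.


a^T a = 19.
a^T y = 18.
coeff = 18/19 = 18/19.
||r||^2 = 645/19.

645/19


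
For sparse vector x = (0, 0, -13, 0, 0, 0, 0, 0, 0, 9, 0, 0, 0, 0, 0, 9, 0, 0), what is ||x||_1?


Non-zero entries: [(2, -13), (9, 9), (15, 9)]
Absolute values: [13, 9, 9]
||x||_1 = sum = 31.

31


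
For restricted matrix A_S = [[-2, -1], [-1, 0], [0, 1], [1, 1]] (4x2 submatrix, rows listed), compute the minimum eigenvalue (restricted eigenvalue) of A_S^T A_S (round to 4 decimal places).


A_S^T A_S = [[6, 3], [3, 3]].
trace = 9.
det = 9.
disc = trace^2 - 4*det = 81 - 4*9 = 45.
sqrt(45) ≈ 6.708204.
lam_min = (9 - sqrt(45))/2 ≈ (9 - 6.708204)/2 = 1.145898 ≈ 1.1459.

1.1459


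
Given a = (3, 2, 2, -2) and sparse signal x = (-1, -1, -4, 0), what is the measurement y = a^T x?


Non-zero terms: ['3*-1', '2*-1', '2*-4']
Products: [-3, -2, -8]
y = sum = -13.

-13


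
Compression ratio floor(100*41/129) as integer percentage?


100*m/n = 100*41/129 ≈ 31.7829.
floor = 31.

31


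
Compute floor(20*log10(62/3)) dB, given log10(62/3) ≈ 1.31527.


||x||/||e|| = 62/3.
log10(62/3) ≈ 1.31527.
20*log10(||x||/||e||) ≈ 20*1.31527 = 26.3054.
floor(26.3054) = 26.

26


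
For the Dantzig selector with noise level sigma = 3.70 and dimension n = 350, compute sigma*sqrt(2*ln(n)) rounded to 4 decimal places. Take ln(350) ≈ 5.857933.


ln(350) ≈ 5.857933.
2*ln(n) ≈ 11.715866.
sqrt(2*ln(n)) ≈ sqrt(11.715866) ≈ 3.422845.
threshold ≈ 3.70*3.422845 = 12.6645265 ≈ 12.6645.

12.6645


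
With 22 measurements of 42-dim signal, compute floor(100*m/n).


100*m/n = 100*22/42 ≈ 52.381.
floor = 52.

52


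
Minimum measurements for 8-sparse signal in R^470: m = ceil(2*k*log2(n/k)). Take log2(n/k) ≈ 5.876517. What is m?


log2(n/k) = log2(470/8) ≈ 5.876517.
2*k*log2(n/k) ≈ 2*8*5.876517 = 94.024272.
m = ceil(94.024272) = 95.

95


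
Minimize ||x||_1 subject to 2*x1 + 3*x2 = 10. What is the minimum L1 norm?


Axis intercepts:
  x1 = 5, x2 = 0: L1 = 5
  x1 = 0, x2 = 10/3: L1 = 10/3
x* = (0, 10/3)
||x*||_1 = 10/3.

10/3


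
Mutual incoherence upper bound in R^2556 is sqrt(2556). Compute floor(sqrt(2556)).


50^2 = 2500 <= 2556 < 2601 = 51^2, so 50 <= sqrt(2556) < 51.
floor(sqrt(2556)) = 50.

50


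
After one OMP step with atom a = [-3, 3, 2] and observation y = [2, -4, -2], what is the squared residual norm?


a^T a = 22.
a^T y = -22.
coeff = -22/22 = -1.
||r||^2 = 2.

2


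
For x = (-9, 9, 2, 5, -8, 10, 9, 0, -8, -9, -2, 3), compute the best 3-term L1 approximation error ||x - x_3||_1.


Sorted |x_i| descending: [10, 9, 9, 9, 9, 8, 8, 5, 3, 2, 2, 0]
Keep top 3: [10, 9, 9]
Tail entries: [9, 9, 8, 8, 5, 3, 2, 2, 0]
L1 error = sum of tail = 46.

46


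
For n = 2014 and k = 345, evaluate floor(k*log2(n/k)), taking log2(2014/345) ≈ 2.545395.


log2(n/k) = log2(2014/345) ≈ 2.545395.
k*log2(n/k) ≈ 345*2.545395 = 878.161275.
floor(878.161275) = 878.

878


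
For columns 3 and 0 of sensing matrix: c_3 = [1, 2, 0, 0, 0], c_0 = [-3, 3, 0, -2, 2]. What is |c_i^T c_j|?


Inner product: 1*-3 + 2*3 + 0*0 + 0*-2 + 0*2
Products: [-3, 6, 0, 0, 0]
Sum = 3.
|dot| = 3.

3


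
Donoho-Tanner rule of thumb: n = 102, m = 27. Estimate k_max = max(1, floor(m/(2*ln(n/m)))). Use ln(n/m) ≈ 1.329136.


n/m = 102/27 = 34/9.
ln(n/m) ≈ 1.329136.
2*ln(n/m) ≈ 2.658272.
m/(2*ln(n/m)) ≈ 27/2.658272 ≈ 10.157.
floor = 10.
k_max = max(1, 10) = 10.

10


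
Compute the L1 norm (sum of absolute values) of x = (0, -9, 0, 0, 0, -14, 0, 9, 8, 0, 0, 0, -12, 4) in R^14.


Non-zero entries: [(1, -9), (5, -14), (7, 9), (8, 8), (12, -12), (13, 4)]
Absolute values: [9, 14, 9, 8, 12, 4]
||x||_1 = sum = 56.

56


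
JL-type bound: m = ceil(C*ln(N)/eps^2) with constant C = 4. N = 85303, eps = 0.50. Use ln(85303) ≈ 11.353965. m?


ln(85303) ≈ 11.353965.
eps^2 = 0.50^2 = 0.25.
C*ln(N)/eps^2 ≈ 4*11.353965/0.25 ≈ 181.6634.
m = ceil(181.6634) = 182.

182


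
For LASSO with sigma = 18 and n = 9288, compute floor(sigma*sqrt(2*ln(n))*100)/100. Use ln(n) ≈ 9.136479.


ln(9288) ≈ 9.136479.
2*ln(n) ≈ 18.272958.
sqrt(2*ln(n)) ≈ sqrt(18.272958) ≈ 4.274688.
lambda ≈ 18*4.274688 = 76.944384.
floor(lambda*100)/100 = 76.94.

76.94


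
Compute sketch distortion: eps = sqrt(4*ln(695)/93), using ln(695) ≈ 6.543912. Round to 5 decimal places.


ln(695) ≈ 6.543912.
4*ln(N)/m ≈ 4*6.543912/93 ≈ 0.28145858.
eps = sqrt(0.28145858) ≈ 0.5305267 ≈ 0.53053.

0.53053


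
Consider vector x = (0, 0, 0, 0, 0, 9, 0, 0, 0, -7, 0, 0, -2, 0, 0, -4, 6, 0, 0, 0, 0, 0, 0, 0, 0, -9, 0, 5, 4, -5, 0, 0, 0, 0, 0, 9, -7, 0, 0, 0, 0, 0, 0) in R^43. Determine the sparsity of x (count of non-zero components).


Non-zero positions: [5, 9, 12, 15, 16, 25, 27, 28, 29, 35, 36].
Sparsity = 11.

11


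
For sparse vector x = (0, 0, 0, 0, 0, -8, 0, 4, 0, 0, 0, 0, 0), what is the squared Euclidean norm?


Non-zero entries: [(5, -8), (7, 4)]
Squares: [64, 16]
||x||_2^2 = sum = 80.

80


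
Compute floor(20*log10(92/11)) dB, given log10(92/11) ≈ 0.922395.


||x||/||e|| = 92/11.
log10(92/11) ≈ 0.922395.
20*log10(||x||/||e||) ≈ 20*0.922395 = 18.4479.
floor(18.4479) = 18.

18


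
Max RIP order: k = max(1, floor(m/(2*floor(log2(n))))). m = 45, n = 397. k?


floor(log2(397)) = 8.
2*8 = 16.
m/(2*floor(log2(n))) = 45/16 ≈ 2.8125.
floor = 2.
k = max(1, 2) = 2.

2


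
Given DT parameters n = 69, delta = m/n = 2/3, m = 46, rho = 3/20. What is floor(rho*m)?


m = 2/3*69 = 46.
rho = 3/20.
rho*m = 3/20*46 = 6.9.
k = floor(6.9) = 6.

6


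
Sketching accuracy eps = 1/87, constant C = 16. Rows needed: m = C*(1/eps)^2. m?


1/eps = 87.
(1/eps)^2 = 7569.
m = 16*7569 = 121104.

121104


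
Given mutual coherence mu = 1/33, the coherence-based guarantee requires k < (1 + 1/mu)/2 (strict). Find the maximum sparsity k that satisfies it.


1/mu = 33.
1 + 1/mu = 34.
(1 + 1/mu)/2 = 17 is an integer and the inequality is strict, so k_max = 17 - 1 = 16.

16


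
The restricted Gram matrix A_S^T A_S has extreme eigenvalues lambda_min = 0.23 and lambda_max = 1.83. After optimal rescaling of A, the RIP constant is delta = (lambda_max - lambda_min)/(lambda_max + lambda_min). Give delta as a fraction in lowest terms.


lambda_max - lambda_min = 1.83 - 0.23 = 1.60.
lambda_max + lambda_min = 1.83 + 0.23 = 2.06.
delta = 1.60/2.06 = 160/206 = 80/103.

80/103


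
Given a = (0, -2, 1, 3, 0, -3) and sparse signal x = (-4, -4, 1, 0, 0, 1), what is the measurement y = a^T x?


Non-zero terms: ['0*-4', '-2*-4', '1*1', '-3*1']
Products: [0, 8, 1, -3]
y = sum = 6.

6


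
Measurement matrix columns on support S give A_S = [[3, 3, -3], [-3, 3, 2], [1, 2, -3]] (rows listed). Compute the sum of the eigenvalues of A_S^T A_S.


Sum of eigenvalues of A_S^T A_S = trace(A_S^T A_S) = sum of squared column norms of A_S.
A_S^T A_S diagonal: [19, 22, 22].
trace = 19 + 22 + 22 = 63.

63


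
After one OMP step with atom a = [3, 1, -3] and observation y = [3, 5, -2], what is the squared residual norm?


a^T a = 19.
a^T y = 20.
coeff = 20/19 = 20/19.
||r||^2 = 322/19.

322/19


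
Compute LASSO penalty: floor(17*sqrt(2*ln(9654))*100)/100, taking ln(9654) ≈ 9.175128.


ln(9654) ≈ 9.175128.
2*ln(n) ≈ 18.350256.
sqrt(2*ln(n)) ≈ sqrt(18.350256) ≈ 4.28372.
lambda ≈ 17*4.28372 = 72.82324.
floor(lambda*100)/100 = 72.82.

72.82


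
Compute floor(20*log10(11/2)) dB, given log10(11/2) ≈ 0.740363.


||x||/||e|| = 11/2.
log10(11/2) ≈ 0.740363.
20*log10(||x||/||e||) ≈ 20*0.740363 = 14.80726.
floor(14.80726) = 14.

14


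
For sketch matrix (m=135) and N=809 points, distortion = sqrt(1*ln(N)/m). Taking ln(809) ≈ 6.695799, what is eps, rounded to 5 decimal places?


ln(809) ≈ 6.695799.
1*ln(N)/m ≈ 1*6.695799/135 ≈ 0.04959851.
eps = sqrt(0.04959851) ≈ 0.2227072 ≈ 0.22271.

0.22271


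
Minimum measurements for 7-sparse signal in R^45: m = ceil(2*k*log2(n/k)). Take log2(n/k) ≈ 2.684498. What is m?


log2(n/k) = log2(45/7) ≈ 2.684498.
2*k*log2(n/k) ≈ 2*7*2.684498 = 37.582972.
m = ceil(37.582972) = 38.

38


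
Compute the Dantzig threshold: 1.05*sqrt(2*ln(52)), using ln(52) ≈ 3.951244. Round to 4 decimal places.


ln(52) ≈ 3.951244.
2*ln(n) ≈ 7.902488.
sqrt(2*ln(n)) ≈ sqrt(7.902488) ≈ 2.811136.
threshold ≈ 1.05*2.811136 = 2.9516928 ≈ 2.9517.

2.9517


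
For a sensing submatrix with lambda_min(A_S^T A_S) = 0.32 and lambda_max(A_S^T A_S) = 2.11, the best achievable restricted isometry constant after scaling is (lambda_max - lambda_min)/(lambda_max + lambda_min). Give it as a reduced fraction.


lambda_max - lambda_min = 2.11 - 0.32 = 1.79.
lambda_max + lambda_min = 2.11 + 0.32 = 2.43.
delta = 1.79/2.43 = 179/243.

179/243


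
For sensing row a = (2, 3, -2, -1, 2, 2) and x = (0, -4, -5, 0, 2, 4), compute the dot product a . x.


Non-zero terms: ['3*-4', '-2*-5', '2*2', '2*4']
Products: [-12, 10, 4, 8]
y = sum = 10.

10


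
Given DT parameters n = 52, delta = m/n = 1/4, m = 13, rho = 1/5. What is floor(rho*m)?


m = 1/4*52 = 13.
rho = 1/5.
rho*m = 1/5*13 = 2.6.
k = floor(2.6) = 2.

2


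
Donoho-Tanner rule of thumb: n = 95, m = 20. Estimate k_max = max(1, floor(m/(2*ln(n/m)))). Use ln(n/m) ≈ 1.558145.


n/m = 95/20 = 19/4.
ln(n/m) ≈ 1.558145.
2*ln(n/m) ≈ 3.11629.
m/(2*ln(n/m)) ≈ 20/3.11629 ≈ 6.4179.
floor = 6.
k_max = max(1, 6) = 6.

6


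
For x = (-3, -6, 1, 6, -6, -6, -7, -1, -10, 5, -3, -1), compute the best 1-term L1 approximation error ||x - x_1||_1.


Sorted |x_i| descending: [10, 7, 6, 6, 6, 6, 5, 3, 3, 1, 1, 1]
Keep top 1: [10]
Tail entries: [7, 6, 6, 6, 6, 5, 3, 3, 1, 1, 1]
L1 error = sum of tail = 45.

45


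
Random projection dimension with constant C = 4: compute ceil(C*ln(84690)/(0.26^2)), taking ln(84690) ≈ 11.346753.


ln(84690) ≈ 11.346753.
eps^2 = 0.26^2 = 0.0676.
C*ln(N)/eps^2 ≈ 4*11.346753/0.0676 ≈ 671.4055.
m = ceil(671.4055) = 672.

672


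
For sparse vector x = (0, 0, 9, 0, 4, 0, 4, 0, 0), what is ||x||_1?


Non-zero entries: [(2, 9), (4, 4), (6, 4)]
Absolute values: [9, 4, 4]
||x||_1 = sum = 17.

17


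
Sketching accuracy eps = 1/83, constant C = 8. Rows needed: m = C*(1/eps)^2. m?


1/eps = 83.
(1/eps)^2 = 6889.
m = 8*6889 = 55112.

55112


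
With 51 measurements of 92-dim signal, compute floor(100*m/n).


100*m/n = 100*51/92 ≈ 55.4348.
floor = 55.

55


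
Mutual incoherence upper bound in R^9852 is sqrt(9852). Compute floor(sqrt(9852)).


99^2 = 9801 <= 9852 < 10000 = 100^2, so 99 <= sqrt(9852) < 100.
floor(sqrt(9852)) = 99.

99


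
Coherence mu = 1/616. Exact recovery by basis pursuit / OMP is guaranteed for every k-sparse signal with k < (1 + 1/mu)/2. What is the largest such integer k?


1/mu = 616.
1 + 1/mu = 617.
(1 + 1/mu)/2 = 308.5 is not an integer, so k_max = floor(308.5) = 308.

308


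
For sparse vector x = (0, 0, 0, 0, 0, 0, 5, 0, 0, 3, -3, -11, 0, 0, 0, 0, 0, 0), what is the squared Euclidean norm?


Non-zero entries: [(6, 5), (9, 3), (10, -3), (11, -11)]
Squares: [25, 9, 9, 121]
||x||_2^2 = sum = 164.

164


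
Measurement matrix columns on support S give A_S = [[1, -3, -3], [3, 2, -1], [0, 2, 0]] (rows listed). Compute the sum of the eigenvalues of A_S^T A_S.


Sum of eigenvalues of A_S^T A_S = trace(A_S^T A_S) = sum of squared column norms of A_S.
A_S^T A_S diagonal: [10, 17, 10].
trace = 10 + 17 + 10 = 37.

37


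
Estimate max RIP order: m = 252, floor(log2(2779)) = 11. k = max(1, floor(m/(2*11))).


floor(log2(2779)) = 11.
2*11 = 22.
m/(2*floor(log2(n))) = 252/22 ≈ 11.4545.
floor = 11.
k = max(1, 11) = 11.

11


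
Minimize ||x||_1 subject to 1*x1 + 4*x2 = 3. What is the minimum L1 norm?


Axis intercepts:
  x1 = 3, x2 = 0: L1 = 3
  x1 = 0, x2 = 3/4: L1 = 3/4
x* = (0, 3/4)
||x*||_1 = 3/4.

3/4


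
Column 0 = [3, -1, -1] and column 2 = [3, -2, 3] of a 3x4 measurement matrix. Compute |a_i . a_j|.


Inner product: 3*3 + -1*-2 + -1*3
Products: [9, 2, -3]
Sum = 8.
|dot| = 8.

8


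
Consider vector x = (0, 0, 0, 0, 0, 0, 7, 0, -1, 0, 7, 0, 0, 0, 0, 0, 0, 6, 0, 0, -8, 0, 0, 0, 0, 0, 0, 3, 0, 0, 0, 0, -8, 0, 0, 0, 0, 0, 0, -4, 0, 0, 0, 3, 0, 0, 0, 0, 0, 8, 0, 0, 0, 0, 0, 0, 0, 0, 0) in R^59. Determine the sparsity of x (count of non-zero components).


Non-zero positions: [6, 8, 10, 17, 20, 27, 32, 39, 43, 49].
Sparsity = 10.

10


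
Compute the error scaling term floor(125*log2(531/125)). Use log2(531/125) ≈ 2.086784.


log2(n/k) = log2(531/125) ≈ 2.086784.
k*log2(n/k) ≈ 125*2.086784 = 260.848.
floor(260.848) = 260.

260


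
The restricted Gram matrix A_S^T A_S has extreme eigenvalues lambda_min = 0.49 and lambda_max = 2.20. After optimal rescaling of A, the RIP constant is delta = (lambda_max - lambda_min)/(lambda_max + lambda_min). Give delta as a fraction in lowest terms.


lambda_max - lambda_min = 2.20 - 0.49 = 1.71.
lambda_max + lambda_min = 2.20 + 0.49 = 2.69.
delta = 1.71/2.69 = 171/269.

171/269


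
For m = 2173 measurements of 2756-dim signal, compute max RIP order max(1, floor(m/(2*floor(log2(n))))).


floor(log2(2756)) = 11.
2*11 = 22.
m/(2*floor(log2(n))) = 2173/22 ≈ 98.7727.
floor = 98.
k = max(1, 98) = 98.

98


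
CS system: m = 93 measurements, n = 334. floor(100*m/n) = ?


100*m/n = 100*93/334 ≈ 27.8443.
floor = 27.

27


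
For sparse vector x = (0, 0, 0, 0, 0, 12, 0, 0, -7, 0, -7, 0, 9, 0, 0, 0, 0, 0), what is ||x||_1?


Non-zero entries: [(5, 12), (8, -7), (10, -7), (12, 9)]
Absolute values: [12, 7, 7, 9]
||x||_1 = sum = 35.

35


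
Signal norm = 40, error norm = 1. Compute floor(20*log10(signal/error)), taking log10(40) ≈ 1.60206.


||x||/||e|| = 40/1 = 40.
log10(40) ≈ 1.60206.
20*log10(||x||/||e||) ≈ 20*1.60206 = 32.0412.
floor(32.0412) = 32.

32


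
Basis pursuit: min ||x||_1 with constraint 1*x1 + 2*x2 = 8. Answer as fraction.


Axis intercepts:
  x1 = 8, x2 = 0: L1 = 8
  x1 = 0, x2 = 4: L1 = 4
x* = (0, 4)
||x*||_1 = 4.

4


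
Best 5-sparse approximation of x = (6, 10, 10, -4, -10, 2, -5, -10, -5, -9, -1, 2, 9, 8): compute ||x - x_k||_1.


Sorted |x_i| descending: [10, 10, 10, 10, 9, 9, 8, 6, 5, 5, 4, 2, 2, 1]
Keep top 5: [10, 10, 10, 10, 9]
Tail entries: [9, 8, 6, 5, 5, 4, 2, 2, 1]
L1 error = sum of tail = 42.

42


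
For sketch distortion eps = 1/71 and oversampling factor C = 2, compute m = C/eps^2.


1/eps = 71.
(1/eps)^2 = 5041.
m = 2*5041 = 10082.

10082


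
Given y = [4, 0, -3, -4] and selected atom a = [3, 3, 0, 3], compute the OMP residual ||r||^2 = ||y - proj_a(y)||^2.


a^T a = 27.
a^T y = 0.
coeff = 0/27 = 0.
||r||^2 = 41.

41


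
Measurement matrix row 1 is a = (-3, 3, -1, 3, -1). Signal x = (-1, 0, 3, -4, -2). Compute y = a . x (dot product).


Non-zero terms: ['-3*-1', '-1*3', '3*-4', '-1*-2']
Products: [3, -3, -12, 2]
y = sum = -10.

-10


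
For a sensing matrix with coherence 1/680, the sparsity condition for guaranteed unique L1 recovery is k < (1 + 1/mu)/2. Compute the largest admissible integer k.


1/mu = 680.
1 + 1/mu = 681.
(1 + 1/mu)/2 = 340.5 is not an integer, so k_max = floor(340.5) = 340.

340


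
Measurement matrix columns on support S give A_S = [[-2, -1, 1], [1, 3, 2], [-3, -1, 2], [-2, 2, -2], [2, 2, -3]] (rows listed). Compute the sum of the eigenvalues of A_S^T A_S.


Sum of eigenvalues of A_S^T A_S = trace(A_S^T A_S) = sum of squared column norms of A_S.
A_S^T A_S diagonal: [22, 19, 22].
trace = 22 + 19 + 22 = 63.

63


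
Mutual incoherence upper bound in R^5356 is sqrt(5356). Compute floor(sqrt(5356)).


73^2 = 5329 <= 5356 < 5476 = 74^2, so 73 <= sqrt(5356) < 74.
floor(sqrt(5356)) = 73.

73


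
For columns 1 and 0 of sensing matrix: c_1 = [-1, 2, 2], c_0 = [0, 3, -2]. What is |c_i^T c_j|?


Inner product: -1*0 + 2*3 + 2*-2
Products: [0, 6, -4]
Sum = 2.
|dot| = 2.

2


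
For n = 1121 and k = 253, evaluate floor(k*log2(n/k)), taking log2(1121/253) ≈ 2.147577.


log2(n/k) = log2(1121/253) ≈ 2.147577.
k*log2(n/k) ≈ 253*2.147577 = 543.336981.
floor(543.336981) = 543.

543


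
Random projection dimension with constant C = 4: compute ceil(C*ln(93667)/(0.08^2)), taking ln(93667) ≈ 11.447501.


ln(93667) ≈ 11.447501.
eps^2 = 0.08^2 = 0.0064.
C*ln(N)/eps^2 ≈ 4*11.447501/0.0064 ≈ 7154.6881.
m = ceil(7154.6881) = 7155.

7155


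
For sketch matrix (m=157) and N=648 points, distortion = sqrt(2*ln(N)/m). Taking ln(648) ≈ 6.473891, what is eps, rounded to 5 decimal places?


ln(648) ≈ 6.473891.
2*ln(N)/m ≈ 2*6.473891/157 ≈ 0.08246995.
eps = sqrt(0.08246995) ≈ 0.2871758 ≈ 0.28718.

0.28718


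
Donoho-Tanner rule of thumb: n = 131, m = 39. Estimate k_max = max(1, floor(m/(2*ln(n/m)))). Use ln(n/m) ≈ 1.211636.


n/m = 131/39.
ln(n/m) ≈ 1.211636.
2*ln(n/m) ≈ 2.423272.
m/(2*ln(n/m)) ≈ 39/2.423272 ≈ 16.0939.
floor = 16.
k_max = max(1, 16) = 16.

16


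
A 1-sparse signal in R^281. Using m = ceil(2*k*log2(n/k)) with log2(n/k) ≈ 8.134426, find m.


log2(n/k) = log2(281/1) ≈ 8.134426.
2*k*log2(n/k) ≈ 2*1*8.134426 = 16.268852.
m = ceil(16.268852) = 17.

17


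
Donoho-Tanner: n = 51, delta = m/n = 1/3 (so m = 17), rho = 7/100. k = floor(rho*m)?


m = 1/3*51 = 17.
rho = 7/100.
rho*m = 7/100*17 = 1.19.
k = floor(1.19) = 1.

1


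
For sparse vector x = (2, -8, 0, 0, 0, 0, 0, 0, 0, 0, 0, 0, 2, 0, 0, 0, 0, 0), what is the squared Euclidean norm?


Non-zero entries: [(0, 2), (1, -8), (12, 2)]
Squares: [4, 64, 4]
||x||_2^2 = sum = 72.

72


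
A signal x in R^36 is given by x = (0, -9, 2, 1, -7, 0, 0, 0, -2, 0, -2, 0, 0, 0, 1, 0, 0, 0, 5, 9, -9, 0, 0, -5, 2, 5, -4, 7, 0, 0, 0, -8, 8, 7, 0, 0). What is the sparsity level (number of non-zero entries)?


Non-zero positions: [1, 2, 3, 4, 8, 10, 14, 18, 19, 20, 23, 24, 25, 26, 27, 31, 32, 33].
Sparsity = 18.

18


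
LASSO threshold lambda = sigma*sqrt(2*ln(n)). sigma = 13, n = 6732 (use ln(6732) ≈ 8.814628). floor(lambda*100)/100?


ln(6732) ≈ 8.814628.
2*ln(n) ≈ 17.629256.
sqrt(2*ln(n)) ≈ sqrt(17.629256) ≈ 4.198721.
lambda ≈ 13*4.198721 = 54.583373.
floor(lambda*100)/100 = 54.58.

54.58


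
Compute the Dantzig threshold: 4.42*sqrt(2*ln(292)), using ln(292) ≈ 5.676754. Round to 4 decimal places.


ln(292) ≈ 5.676754.
2*ln(n) ≈ 11.353508.
sqrt(2*ln(n)) ≈ sqrt(11.353508) ≈ 3.369497.
threshold ≈ 4.42*3.369497 = 14.89317674 ≈ 14.8932.

14.8932


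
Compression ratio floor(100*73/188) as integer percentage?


100*m/n = 100*73/188 ≈ 38.8298.
floor = 38.

38


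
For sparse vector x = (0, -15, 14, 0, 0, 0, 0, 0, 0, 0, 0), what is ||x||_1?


Non-zero entries: [(1, -15), (2, 14)]
Absolute values: [15, 14]
||x||_1 = sum = 29.

29


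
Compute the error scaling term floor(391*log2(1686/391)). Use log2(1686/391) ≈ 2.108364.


log2(n/k) = log2(1686/391) ≈ 2.108364.
k*log2(n/k) ≈ 391*2.108364 = 824.370324.
floor(824.370324) = 824.

824


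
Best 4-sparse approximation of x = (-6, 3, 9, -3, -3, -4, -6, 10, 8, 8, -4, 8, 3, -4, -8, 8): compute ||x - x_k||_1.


Sorted |x_i| descending: [10, 9, 8, 8, 8, 8, 8, 6, 6, 4, 4, 4, 3, 3, 3, 3]
Keep top 4: [10, 9, 8, 8]
Tail entries: [8, 8, 8, 6, 6, 4, 4, 4, 3, 3, 3, 3]
L1 error = sum of tail = 60.

60


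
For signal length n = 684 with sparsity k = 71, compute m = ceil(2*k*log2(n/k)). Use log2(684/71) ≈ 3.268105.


log2(n/k) = log2(684/71) ≈ 3.268105.
2*k*log2(n/k) ≈ 2*71*3.268105 = 464.07091.
m = ceil(464.07091) = 465.

465


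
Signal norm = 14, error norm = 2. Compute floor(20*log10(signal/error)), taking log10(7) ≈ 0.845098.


||x||/||e|| = 14/2 = 7.
log10(7) ≈ 0.845098.
20*log10(||x||/||e||) ≈ 20*0.845098 = 16.90196.
floor(16.90196) = 16.

16


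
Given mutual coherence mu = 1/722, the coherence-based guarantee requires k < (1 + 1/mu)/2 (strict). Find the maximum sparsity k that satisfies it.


1/mu = 722.
1 + 1/mu = 723.
(1 + 1/mu)/2 = 361.5 is not an integer, so k_max = floor(361.5) = 361.

361


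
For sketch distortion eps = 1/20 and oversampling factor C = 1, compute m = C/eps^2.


1/eps = 20.
(1/eps)^2 = 400.
m = 1*400 = 400.

400


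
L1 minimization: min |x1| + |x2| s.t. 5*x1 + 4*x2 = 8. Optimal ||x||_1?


Axis intercepts:
  x1 = 8/5, x2 = 0: L1 = 8/5
  x1 = 0, x2 = 2: L1 = 2
x* = (8/5, 0)
||x*||_1 = 8/5.

8/5


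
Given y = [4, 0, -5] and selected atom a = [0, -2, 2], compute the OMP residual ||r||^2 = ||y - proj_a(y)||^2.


a^T a = 8.
a^T y = -10.
coeff = -10/8 = -5/4.
||r||^2 = 57/2.

57/2


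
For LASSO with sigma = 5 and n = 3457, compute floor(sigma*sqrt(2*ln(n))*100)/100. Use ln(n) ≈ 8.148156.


ln(3457) ≈ 8.148156.
2*ln(n) ≈ 16.296312.
sqrt(2*ln(n)) ≈ sqrt(16.296312) ≈ 4.036869.
lambda ≈ 5*4.036869 = 20.184345.
floor(lambda*100)/100 = 20.18.

20.18


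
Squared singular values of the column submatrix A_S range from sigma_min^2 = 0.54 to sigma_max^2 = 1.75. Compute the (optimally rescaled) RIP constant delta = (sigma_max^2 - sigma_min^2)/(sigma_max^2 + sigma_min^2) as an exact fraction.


lambda_max - lambda_min = 1.75 - 0.54 = 1.21.
lambda_max + lambda_min = 1.75 + 0.54 = 2.29.
delta = 1.21/2.29 = 121/229.

121/229


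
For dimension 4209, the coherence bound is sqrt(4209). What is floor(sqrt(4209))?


64^2 = 4096 <= 4209 < 4225 = 65^2, so 64 <= sqrt(4209) < 65.
floor(sqrt(4209)) = 64.

64


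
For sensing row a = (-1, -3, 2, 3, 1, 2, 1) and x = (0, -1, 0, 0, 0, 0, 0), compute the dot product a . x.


Non-zero terms: ['-3*-1']
Products: [3]
y = sum = 3.

3


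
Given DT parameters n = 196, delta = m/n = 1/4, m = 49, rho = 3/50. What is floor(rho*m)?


m = 1/4*196 = 49.
rho = 3/50.
rho*m = 3/50*49 = 2.94.
k = floor(2.94) = 2.

2


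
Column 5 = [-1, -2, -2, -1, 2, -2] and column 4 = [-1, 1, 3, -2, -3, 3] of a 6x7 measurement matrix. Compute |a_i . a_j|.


Inner product: -1*-1 + -2*1 + -2*3 + -1*-2 + 2*-3 + -2*3
Products: [1, -2, -6, 2, -6, -6]
Sum = -17.
|dot| = 17.

17


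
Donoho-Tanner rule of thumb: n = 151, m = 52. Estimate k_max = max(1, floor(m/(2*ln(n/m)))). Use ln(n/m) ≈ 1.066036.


n/m = 151/52.
ln(n/m) ≈ 1.066036.
2*ln(n/m) ≈ 2.132072.
m/(2*ln(n/m)) ≈ 52/2.132072 ≈ 24.3894.
floor = 24.
k_max = max(1, 24) = 24.

24


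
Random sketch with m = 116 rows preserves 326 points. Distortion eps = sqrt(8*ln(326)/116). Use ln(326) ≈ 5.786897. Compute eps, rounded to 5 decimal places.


ln(326) ≈ 5.786897.
8*ln(N)/m ≈ 8*5.786897/116 ≈ 0.39909634.
eps = sqrt(0.39909634) ≈ 0.6317407 ≈ 0.63174.

0.63174


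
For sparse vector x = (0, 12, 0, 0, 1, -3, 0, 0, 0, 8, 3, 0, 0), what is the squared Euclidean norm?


Non-zero entries: [(1, 12), (4, 1), (5, -3), (9, 8), (10, 3)]
Squares: [144, 1, 9, 64, 9]
||x||_2^2 = sum = 227.

227


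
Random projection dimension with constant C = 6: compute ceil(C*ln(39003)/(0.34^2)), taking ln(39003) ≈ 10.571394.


ln(39003) ≈ 10.571394.
eps^2 = 0.34^2 = 0.1156.
C*ln(N)/eps^2 ≈ 6*10.571394/0.1156 ≈ 548.6883.
m = ceil(548.6883) = 549.

549


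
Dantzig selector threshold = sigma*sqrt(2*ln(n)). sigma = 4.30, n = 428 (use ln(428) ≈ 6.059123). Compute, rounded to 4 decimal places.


ln(428) ≈ 6.059123.
2*ln(n) ≈ 12.118246.
sqrt(2*ln(n)) ≈ sqrt(12.118246) ≈ 3.481127.
threshold ≈ 4.30*3.481127 = 14.9688461 ≈ 14.9688.

14.9688


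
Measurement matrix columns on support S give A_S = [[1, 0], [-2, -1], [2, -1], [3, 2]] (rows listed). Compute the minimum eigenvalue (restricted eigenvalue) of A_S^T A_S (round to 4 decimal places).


A_S^T A_S = [[18, 6], [6, 6]].
trace = 24.
det = 72.
disc = trace^2 - 4*det = 576 - 4*72 = 288.
sqrt(288) ≈ 16.970563.
lam_min = (24 - sqrt(288))/2 ≈ (24 - 16.970563)/2 = 3.5147185 ≈ 3.5147.

3.5147


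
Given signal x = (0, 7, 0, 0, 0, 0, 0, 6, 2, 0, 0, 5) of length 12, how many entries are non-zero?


Non-zero positions: [1, 7, 8, 11].
Sparsity = 4.

4


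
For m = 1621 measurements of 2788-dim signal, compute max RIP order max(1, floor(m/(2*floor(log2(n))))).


floor(log2(2788)) = 11.
2*11 = 22.
m/(2*floor(log2(n))) = 1621/22 ≈ 73.6818.
floor = 73.
k = max(1, 73) = 73.

73


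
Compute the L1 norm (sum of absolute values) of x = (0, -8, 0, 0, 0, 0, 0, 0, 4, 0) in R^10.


Non-zero entries: [(1, -8), (8, 4)]
Absolute values: [8, 4]
||x||_1 = sum = 12.

12


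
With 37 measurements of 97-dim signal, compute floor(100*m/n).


100*m/n = 100*37/97 ≈ 38.1443.
floor = 38.

38


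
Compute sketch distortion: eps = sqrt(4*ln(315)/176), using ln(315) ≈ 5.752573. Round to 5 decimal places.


ln(315) ≈ 5.752573.
4*ln(N)/m ≈ 4*5.752573/176 ≈ 0.1307403.
eps = sqrt(0.1307403) ≈ 0.3615803 ≈ 0.36158.

0.36158


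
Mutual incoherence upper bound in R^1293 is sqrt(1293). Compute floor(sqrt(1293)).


35^2 = 1225 <= 1293 < 1296 = 36^2, so 35 <= sqrt(1293) < 36.
floor(sqrt(1293)) = 35.

35


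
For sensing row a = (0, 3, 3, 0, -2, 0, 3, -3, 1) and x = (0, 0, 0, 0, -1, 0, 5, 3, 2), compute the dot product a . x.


Non-zero terms: ['-2*-1', '3*5', '-3*3', '1*2']
Products: [2, 15, -9, 2]
y = sum = 10.

10


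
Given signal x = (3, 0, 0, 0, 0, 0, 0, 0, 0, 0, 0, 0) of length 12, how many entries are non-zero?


Non-zero positions: [0].
Sparsity = 1.

1


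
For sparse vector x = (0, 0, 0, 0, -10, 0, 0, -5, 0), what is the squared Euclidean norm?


Non-zero entries: [(4, -10), (7, -5)]
Squares: [100, 25]
||x||_2^2 = sum = 125.

125


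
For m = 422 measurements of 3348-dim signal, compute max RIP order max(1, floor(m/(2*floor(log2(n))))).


floor(log2(3348)) = 11.
2*11 = 22.
m/(2*floor(log2(n))) = 422/22 ≈ 19.1818.
floor = 19.
k = max(1, 19) = 19.

19


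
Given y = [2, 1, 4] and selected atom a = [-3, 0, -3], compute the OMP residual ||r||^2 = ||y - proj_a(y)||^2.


a^T a = 18.
a^T y = -18.
coeff = -18/18 = -1.
||r||^2 = 3.

3


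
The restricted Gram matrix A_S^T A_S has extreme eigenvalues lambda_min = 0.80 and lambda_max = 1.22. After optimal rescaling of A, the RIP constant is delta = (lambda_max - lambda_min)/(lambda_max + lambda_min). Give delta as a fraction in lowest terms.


lambda_max - lambda_min = 1.22 - 0.80 = 0.42.
lambda_max + lambda_min = 1.22 + 0.80 = 2.02.
delta = 0.42/2.02 = 42/202 = 21/101.

21/101


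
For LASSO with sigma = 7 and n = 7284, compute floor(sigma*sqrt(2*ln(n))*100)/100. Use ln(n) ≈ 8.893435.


ln(7284) ≈ 8.893435.
2*ln(n) ≈ 17.78687.
sqrt(2*ln(n)) ≈ sqrt(17.78687) ≈ 4.217448.
lambda ≈ 7*4.217448 = 29.522136.
floor(lambda*100)/100 = 29.52.

29.52


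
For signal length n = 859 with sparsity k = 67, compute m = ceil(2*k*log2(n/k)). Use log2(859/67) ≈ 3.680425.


log2(n/k) = log2(859/67) ≈ 3.680425.
2*k*log2(n/k) ≈ 2*67*3.680425 = 493.17695.
m = ceil(493.17695) = 494.

494


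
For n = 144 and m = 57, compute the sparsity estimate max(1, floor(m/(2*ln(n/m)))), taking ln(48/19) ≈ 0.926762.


n/m = 144/57 = 48/19.
ln(n/m) ≈ 0.926762.
2*ln(n/m) ≈ 1.853524.
m/(2*ln(n/m)) ≈ 57/1.853524 ≈ 30.7522.
floor = 30.
k_max = max(1, 30) = 30.

30


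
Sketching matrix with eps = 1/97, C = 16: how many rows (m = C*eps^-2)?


1/eps = 97.
(1/eps)^2 = 9409.
m = 16*9409 = 150544.

150544


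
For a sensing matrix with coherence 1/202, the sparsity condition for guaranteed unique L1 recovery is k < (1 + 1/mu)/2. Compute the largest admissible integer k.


1/mu = 202.
1 + 1/mu = 203.
(1 + 1/mu)/2 = 101.5 is not an integer, so k_max = floor(101.5) = 101.

101


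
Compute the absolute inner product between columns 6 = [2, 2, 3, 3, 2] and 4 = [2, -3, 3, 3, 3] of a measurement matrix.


Inner product: 2*2 + 2*-3 + 3*3 + 3*3 + 2*3
Products: [4, -6, 9, 9, 6]
Sum = 22.
|dot| = 22.

22


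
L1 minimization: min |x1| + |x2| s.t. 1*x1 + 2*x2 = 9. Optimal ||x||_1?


Axis intercepts:
  x1 = 9, x2 = 0: L1 = 9
  x1 = 0, x2 = 9/2: L1 = 9/2
x* = (0, 9/2)
||x*||_1 = 9/2.

9/2


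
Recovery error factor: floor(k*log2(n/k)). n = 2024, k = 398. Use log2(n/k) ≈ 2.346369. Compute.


log2(n/k) = log2(2024/398) ≈ 2.346369.
k*log2(n/k) ≈ 398*2.346369 = 933.854862.
floor(933.854862) = 933.

933


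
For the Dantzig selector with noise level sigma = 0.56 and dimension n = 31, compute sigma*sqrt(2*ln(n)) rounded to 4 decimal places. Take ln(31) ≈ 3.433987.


ln(31) ≈ 3.433987.
2*ln(n) ≈ 6.867974.
sqrt(2*ln(n)) ≈ sqrt(6.867974) ≈ 2.620682.
threshold ≈ 0.56*2.620682 = 1.46758192 ≈ 1.4676.

1.4676


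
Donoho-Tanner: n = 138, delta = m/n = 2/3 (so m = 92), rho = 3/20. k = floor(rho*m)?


m = 2/3*138 = 92.
rho = 3/20.
rho*m = 3/20*92 = 13.8.
k = floor(13.8) = 13.

13


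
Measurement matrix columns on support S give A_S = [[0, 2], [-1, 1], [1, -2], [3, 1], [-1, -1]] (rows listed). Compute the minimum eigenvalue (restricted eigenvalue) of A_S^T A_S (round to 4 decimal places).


A_S^T A_S = [[12, 1], [1, 11]].
trace = 23.
det = 131.
disc = trace^2 - 4*det = 529 - 4*131 = 5.
sqrt(5) ≈ 2.236068.
lam_min = (23 - sqrt(5))/2 ≈ (23 - 2.236068)/2 = 10.381966 ≈ 10.3820.

10.3820


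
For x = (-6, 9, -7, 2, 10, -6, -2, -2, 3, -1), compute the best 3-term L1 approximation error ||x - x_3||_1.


Sorted |x_i| descending: [10, 9, 7, 6, 6, 3, 2, 2, 2, 1]
Keep top 3: [10, 9, 7]
Tail entries: [6, 6, 3, 2, 2, 2, 1]
L1 error = sum of tail = 22.

22


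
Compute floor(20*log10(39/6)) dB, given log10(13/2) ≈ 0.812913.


||x||/||e|| = 39/6 = 13/2.
log10(13/2) ≈ 0.812913.
20*log10(||x||/||e||) ≈ 20*0.812913 = 16.25826.
floor(16.25826) = 16.

16


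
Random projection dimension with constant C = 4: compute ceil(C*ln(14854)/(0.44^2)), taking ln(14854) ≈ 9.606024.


ln(14854) ≈ 9.606024.
eps^2 = 0.44^2 = 0.1936.
C*ln(N)/eps^2 ≈ 4*9.606024/0.1936 ≈ 198.4716.
m = ceil(198.4716) = 199.

199


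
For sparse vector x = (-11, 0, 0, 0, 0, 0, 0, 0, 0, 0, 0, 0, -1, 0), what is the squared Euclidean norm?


Non-zero entries: [(0, -11), (12, -1)]
Squares: [121, 1]
||x||_2^2 = sum = 122.

122


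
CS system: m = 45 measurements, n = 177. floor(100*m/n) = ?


100*m/n = 100*45/177 ≈ 25.4237.
floor = 25.

25


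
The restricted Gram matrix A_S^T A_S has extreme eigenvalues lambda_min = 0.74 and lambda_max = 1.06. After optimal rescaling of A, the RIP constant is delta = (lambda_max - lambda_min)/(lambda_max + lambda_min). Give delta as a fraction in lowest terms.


lambda_max - lambda_min = 1.06 - 0.74 = 0.32.
lambda_max + lambda_min = 1.06 + 0.74 = 1.80.
delta = 0.32/1.80 = 32/180 = 8/45.

8/45


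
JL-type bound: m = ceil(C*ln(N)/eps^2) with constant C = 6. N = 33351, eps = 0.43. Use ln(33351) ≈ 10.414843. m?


ln(33351) ≈ 10.414843.
eps^2 = 0.43^2 = 0.1849.
C*ln(N)/eps^2 ≈ 6*10.414843/0.1849 ≈ 337.9614.
m = ceil(337.9614) = 338.

338


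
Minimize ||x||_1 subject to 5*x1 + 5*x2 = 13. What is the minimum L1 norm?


Axis intercepts:
  x1 = 13/5, x2 = 0: L1 = 13/5
  x1 = 0, x2 = 13/5: L1 = 13/5
x* = (13/5, 0)
||x*||_1 = 13/5.

13/5


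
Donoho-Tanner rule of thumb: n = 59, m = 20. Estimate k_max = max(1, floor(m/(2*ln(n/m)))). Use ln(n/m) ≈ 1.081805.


n/m = 59/20.
ln(n/m) ≈ 1.081805.
2*ln(n/m) ≈ 2.16361.
m/(2*ln(n/m)) ≈ 20/2.16361 ≈ 9.2438.
floor = 9.
k_max = max(1, 9) = 9.

9


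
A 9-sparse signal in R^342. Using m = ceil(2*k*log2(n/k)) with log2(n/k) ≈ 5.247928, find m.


log2(n/k) = log2(342/9) ≈ 5.247928.
2*k*log2(n/k) ≈ 2*9*5.247928 = 94.462704.
m = ceil(94.462704) = 95.

95


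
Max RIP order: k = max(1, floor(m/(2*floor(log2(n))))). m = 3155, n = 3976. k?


floor(log2(3976)) = 11.
2*11 = 22.
m/(2*floor(log2(n))) = 3155/22 ≈ 143.4091.
floor = 143.
k = max(1, 143) = 143.

143


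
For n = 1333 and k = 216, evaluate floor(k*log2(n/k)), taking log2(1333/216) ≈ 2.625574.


log2(n/k) = log2(1333/216) ≈ 2.625574.
k*log2(n/k) ≈ 216*2.625574 = 567.123984.
floor(567.123984) = 567.

567


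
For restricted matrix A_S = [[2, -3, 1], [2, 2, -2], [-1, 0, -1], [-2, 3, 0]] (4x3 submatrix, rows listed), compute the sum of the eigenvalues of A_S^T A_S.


Sum of eigenvalues of A_S^T A_S = trace(A_S^T A_S) = sum of squared column norms of A_S.
A_S^T A_S diagonal: [13, 22, 6].
trace = 13 + 22 + 6 = 41.

41


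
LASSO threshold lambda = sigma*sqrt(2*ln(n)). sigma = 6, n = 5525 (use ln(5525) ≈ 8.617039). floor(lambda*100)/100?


ln(5525) ≈ 8.617039.
2*ln(n) ≈ 17.234078.
sqrt(2*ln(n)) ≈ sqrt(17.234078) ≈ 4.151395.
lambda ≈ 6*4.151395 = 24.90837.
floor(lambda*100)/100 = 24.90.

24.90


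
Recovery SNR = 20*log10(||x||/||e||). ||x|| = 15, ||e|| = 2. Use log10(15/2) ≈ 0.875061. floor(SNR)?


||x||/||e|| = 15/2.
log10(15/2) ≈ 0.875061.
20*log10(||x||/||e||) ≈ 20*0.875061 = 17.50122.
floor(17.50122) = 17.

17


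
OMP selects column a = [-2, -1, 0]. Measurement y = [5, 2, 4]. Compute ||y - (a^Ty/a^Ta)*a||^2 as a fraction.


a^T a = 5.
a^T y = -12.
coeff = -12/5 = -12/5.
||r||^2 = 81/5.

81/5


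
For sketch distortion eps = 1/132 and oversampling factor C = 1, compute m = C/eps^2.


1/eps = 132.
(1/eps)^2 = 17424.
m = 1*17424 = 17424.

17424


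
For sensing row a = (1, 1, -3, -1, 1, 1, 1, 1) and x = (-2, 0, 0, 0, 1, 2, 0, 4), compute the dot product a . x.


Non-zero terms: ['1*-2', '1*1', '1*2', '1*4']
Products: [-2, 1, 2, 4]
y = sum = 5.

5


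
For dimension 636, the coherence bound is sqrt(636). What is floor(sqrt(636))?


25^2 = 625 <= 636 < 676 = 26^2, so 25 <= sqrt(636) < 26.
floor(sqrt(636)) = 25.

25


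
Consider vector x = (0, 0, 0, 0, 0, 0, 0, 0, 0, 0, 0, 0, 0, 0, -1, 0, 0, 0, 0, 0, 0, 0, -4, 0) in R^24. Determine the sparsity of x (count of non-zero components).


Non-zero positions: [14, 22].
Sparsity = 2.

2


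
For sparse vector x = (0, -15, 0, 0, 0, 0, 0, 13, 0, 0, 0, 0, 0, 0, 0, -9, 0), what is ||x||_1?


Non-zero entries: [(1, -15), (7, 13), (15, -9)]
Absolute values: [15, 13, 9]
||x||_1 = sum = 37.

37


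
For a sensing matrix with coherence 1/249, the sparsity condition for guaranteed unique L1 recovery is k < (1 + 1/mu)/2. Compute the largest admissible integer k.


1/mu = 249.
1 + 1/mu = 250.
(1 + 1/mu)/2 = 125 is an integer and the inequality is strict, so k_max = 125 - 1 = 124.

124


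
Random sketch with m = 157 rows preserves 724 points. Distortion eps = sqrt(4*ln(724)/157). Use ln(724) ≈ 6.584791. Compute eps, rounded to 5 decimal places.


ln(724) ≈ 6.584791.
4*ln(N)/m ≈ 4*6.584791/157 ≈ 0.16776538.
eps = sqrt(0.16776538) ≈ 0.4095917 ≈ 0.40959.

0.40959


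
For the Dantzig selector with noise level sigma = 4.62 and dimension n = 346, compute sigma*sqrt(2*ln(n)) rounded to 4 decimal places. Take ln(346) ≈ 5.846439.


ln(346) ≈ 5.846439.
2*ln(n) ≈ 11.692878.
sqrt(2*ln(n)) ≈ sqrt(11.692878) ≈ 3.419485.
threshold ≈ 4.62*3.419485 = 15.7980207 ≈ 15.7980.

15.7980


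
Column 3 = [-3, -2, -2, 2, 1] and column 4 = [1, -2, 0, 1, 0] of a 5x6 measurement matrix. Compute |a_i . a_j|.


Inner product: -3*1 + -2*-2 + -2*0 + 2*1 + 1*0
Products: [-3, 4, 0, 2, 0]
Sum = 3.
|dot| = 3.

3


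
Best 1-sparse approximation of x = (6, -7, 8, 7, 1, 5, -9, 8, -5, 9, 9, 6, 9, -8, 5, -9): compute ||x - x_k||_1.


Sorted |x_i| descending: [9, 9, 9, 9, 9, 8, 8, 8, 7, 7, 6, 6, 5, 5, 5, 1]
Keep top 1: [9]
Tail entries: [9, 9, 9, 9, 8, 8, 8, 7, 7, 6, 6, 5, 5, 5, 1]
L1 error = sum of tail = 102.

102


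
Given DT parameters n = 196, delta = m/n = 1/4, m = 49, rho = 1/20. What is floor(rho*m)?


m = 1/4*196 = 49.
rho = 1/20.
rho*m = 1/20*49 = 2.45.
k = floor(2.45) = 2.

2


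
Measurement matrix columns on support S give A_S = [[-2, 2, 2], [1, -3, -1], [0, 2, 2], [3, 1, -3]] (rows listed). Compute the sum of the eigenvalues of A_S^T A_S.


Sum of eigenvalues of A_S^T A_S = trace(A_S^T A_S) = sum of squared column norms of A_S.
A_S^T A_S diagonal: [14, 18, 18].
trace = 14 + 18 + 18 = 50.

50


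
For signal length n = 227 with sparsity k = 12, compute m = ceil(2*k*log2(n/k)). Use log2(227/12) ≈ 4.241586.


log2(n/k) = log2(227/12) ≈ 4.241586.
2*k*log2(n/k) ≈ 2*12*4.241586 = 101.798064.
m = ceil(101.798064) = 102.

102


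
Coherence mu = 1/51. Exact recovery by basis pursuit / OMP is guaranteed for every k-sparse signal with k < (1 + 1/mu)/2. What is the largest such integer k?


1/mu = 51.
1 + 1/mu = 52.
(1 + 1/mu)/2 = 26 is an integer and the inequality is strict, so k_max = 26 - 1 = 25.

25


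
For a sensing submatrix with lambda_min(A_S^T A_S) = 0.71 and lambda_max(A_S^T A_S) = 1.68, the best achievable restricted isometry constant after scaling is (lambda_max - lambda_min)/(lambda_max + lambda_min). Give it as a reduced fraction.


lambda_max - lambda_min = 1.68 - 0.71 = 0.97.
lambda_max + lambda_min = 1.68 + 0.71 = 2.39.
delta = 0.97/2.39 = 97/239.

97/239


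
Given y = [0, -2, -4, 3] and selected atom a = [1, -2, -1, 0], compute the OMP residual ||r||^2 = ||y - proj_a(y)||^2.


a^T a = 6.
a^T y = 8.
coeff = 8/6 = 4/3.
||r||^2 = 55/3.

55/3


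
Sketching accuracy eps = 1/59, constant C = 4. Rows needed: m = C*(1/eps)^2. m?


1/eps = 59.
(1/eps)^2 = 3481.
m = 4*3481 = 13924.

13924


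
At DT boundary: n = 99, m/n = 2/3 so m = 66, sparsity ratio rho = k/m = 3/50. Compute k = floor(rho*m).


m = 2/3*99 = 66.
rho = 3/50.
rho*m = 3/50*66 = 3.96.
k = floor(3.96) = 3.

3


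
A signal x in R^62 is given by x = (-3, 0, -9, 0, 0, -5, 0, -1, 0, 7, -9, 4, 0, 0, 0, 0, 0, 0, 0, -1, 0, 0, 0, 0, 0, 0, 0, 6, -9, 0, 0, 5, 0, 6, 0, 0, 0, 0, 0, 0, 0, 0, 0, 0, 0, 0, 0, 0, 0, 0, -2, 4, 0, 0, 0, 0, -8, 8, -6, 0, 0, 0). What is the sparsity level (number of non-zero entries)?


Non-zero positions: [0, 2, 5, 7, 9, 10, 11, 19, 27, 28, 31, 33, 50, 51, 56, 57, 58].
Sparsity = 17.

17


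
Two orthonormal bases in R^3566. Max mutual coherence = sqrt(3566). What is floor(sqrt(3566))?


59^2 = 3481 <= 3566 < 3600 = 60^2, so 59 <= sqrt(3566) < 60.
floor(sqrt(3566)) = 59.

59


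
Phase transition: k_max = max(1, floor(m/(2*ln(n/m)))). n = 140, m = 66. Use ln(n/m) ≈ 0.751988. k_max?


n/m = 140/66 = 70/33.
ln(n/m) ≈ 0.751988.
2*ln(n/m) ≈ 1.503976.
m/(2*ln(n/m)) ≈ 66/1.503976 ≈ 43.8837.
floor = 43.
k_max = max(1, 43) = 43.

43


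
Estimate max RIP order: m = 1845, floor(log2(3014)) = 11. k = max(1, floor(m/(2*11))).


floor(log2(3014)) = 11.
2*11 = 22.
m/(2*floor(log2(n))) = 1845/22 ≈ 83.8636.
floor = 83.
k = max(1, 83) = 83.

83


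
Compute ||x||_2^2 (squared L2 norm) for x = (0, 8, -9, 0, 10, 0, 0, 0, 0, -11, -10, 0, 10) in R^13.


Non-zero entries: [(1, 8), (2, -9), (4, 10), (9, -11), (10, -10), (12, 10)]
Squares: [64, 81, 100, 121, 100, 100]
||x||_2^2 = sum = 566.

566


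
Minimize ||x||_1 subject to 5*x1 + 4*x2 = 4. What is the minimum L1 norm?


Axis intercepts:
  x1 = 4/5, x2 = 0: L1 = 4/5
  x1 = 0, x2 = 1: L1 = 1
x* = (4/5, 0)
||x*||_1 = 4/5.

4/5


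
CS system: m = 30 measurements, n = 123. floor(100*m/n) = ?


100*m/n = 100*30/123 ≈ 24.3902.
floor = 24.

24


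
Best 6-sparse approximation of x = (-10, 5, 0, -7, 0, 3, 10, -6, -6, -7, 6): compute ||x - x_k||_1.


Sorted |x_i| descending: [10, 10, 7, 7, 6, 6, 6, 5, 3, 0, 0]
Keep top 6: [10, 10, 7, 7, 6, 6]
Tail entries: [6, 5, 3, 0, 0]
L1 error = sum of tail = 14.

14


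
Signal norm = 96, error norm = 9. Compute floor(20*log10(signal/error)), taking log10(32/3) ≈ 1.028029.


||x||/||e|| = 96/9 = 32/3.
log10(32/3) ≈ 1.028029.
20*log10(||x||/||e||) ≈ 20*1.028029 = 20.56058.
floor(20.56058) = 20.

20
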